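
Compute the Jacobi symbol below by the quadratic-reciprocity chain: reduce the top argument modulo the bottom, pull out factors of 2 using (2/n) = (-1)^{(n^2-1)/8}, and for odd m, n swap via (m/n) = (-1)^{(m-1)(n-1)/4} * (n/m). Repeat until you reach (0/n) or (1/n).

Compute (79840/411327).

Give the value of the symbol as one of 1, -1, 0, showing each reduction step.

1

factor out 2^5: 79840 = 2^5·2495; with 411327 mod 8 = 7, (2/411327) = +1; sign now +1; continue with (2495/411327)
flip (2495/411327) -> (411327/2495): both odd, 2495 mod 4 = 3, 411327 mod 4 = 3, so the flip contributes -1; sign now -1
(411327/2495): 411327 mod 2495 = 2147, so (411327/2495) = (2147/2495)
flip (2147/2495) -> (2495/2147): both odd, 2147 mod 4 = 3, 2495 mod 4 = 3, so the flip contributes -1; sign now +1
(2495/2147): 2495 mod 2147 = 348, so (2495/2147) = (348/2147)
factor out 2^2: 348 = 2^2·87; with 2147 mod 8 = 3, (2/2147) = -1; sign now +1; continue with (87/2147)
flip (87/2147) -> (2147/87): both odd, 87 mod 4 = 3, 2147 mod 4 = 3, so the flip contributes -1; sign now -1
(2147/87): 2147 mod 87 = 59, so (2147/87) = (59/87)
flip (59/87) -> (87/59): both odd, 59 mod 4 = 3, 87 mod 4 = 3, so the flip contributes -1; sign now +1
(87/59): 87 mod 59 = 28, so (87/59) = (28/59)
factor out 2^2: 28 = 2^2·7; with 59 mod 8 = 3, (2/59) = -1; sign now +1; continue with (7/59)
flip (7/59) -> (59/7): both odd, 7 mod 4 = 3, 59 mod 4 = 3, so the flip contributes -1; sign now -1
(59/7): 59 mod 7 = 3, so (59/7) = (3/7)
flip (3/7) -> (7/3): both odd, 3 mod 4 = 3, 7 mod 4 = 3, so the flip contributes -1; sign now +1
(7/3): 7 mod 3 = 1, so (7/3) = (1/3)
reached (1/3) = 1, so the symbol is +1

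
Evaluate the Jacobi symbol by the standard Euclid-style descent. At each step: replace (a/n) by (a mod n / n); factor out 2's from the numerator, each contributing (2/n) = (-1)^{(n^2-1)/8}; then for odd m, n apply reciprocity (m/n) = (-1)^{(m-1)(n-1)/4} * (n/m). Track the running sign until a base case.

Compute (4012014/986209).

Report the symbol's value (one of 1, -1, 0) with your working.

1

(4012014/986209) = (67178/986209)   [reduce mod 986209]
67178 = 2^1·33589; (2/986209) = +1 since 986209 mod 8 = 1, so (67178/986209) = (+1)^1·(33589/986209); sign now +1
reciprocity: (33589/986209) = +1·(986209/33589) since 33589 mod 4 = 1, 986209 mod 4 = 1; sign now +1
(986209/33589) = (12128/33589)   [reduce mod 33589]
12128 = 2^5·379; (2/33589) = -1 since 33589 mod 8 = 5, so (12128/33589) = (-1)^5·(379/33589); sign now -1
reciprocity: (379/33589) = +1·(33589/379) since 379 mod 4 = 3, 33589 mod 4 = 1; sign now -1
(33589/379) = (237/379)   [reduce mod 379]
reciprocity: (237/379) = +1·(379/237) since 237 mod 4 = 1, 379 mod 4 = 3; sign now -1
(379/237) = (142/237)   [reduce mod 237]
142 = 2^1·71; (2/237) = -1 since 237 mod 8 = 5, so (142/237) = (-1)^1·(71/237); sign now +1
reciprocity: (71/237) = +1·(237/71) since 71 mod 4 = 3, 237 mod 4 = 1; sign now +1
(237/71) = (24/71)   [reduce mod 71]
24 = 2^3·3; (2/71) = +1 since 71 mod 8 = 7, so (24/71) = (+1)^3·(3/71); sign now +1
reciprocity: (3/71) = -1·(71/3) since 3 mod 4 = 3, 71 mod 4 = 3; sign now -1
(71/3) = (2/3)   [reduce mod 3]
2 = 2^1·1; (2/3) = -1 since 3 mod 8 = 3, so (2/3) = (-1)^1·(1/3); sign now +1
(1/3) = 1; final value = sign = +1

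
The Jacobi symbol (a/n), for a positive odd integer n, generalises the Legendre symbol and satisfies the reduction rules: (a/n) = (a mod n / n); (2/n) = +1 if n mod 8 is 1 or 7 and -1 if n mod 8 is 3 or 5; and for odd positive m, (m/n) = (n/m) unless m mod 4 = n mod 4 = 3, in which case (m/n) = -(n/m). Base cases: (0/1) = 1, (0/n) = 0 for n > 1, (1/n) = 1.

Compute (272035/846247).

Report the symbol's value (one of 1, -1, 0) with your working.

reciprocity: (272035/846247) = -1·(846247/272035) since 272035 mod 4 = 3, 846247 mod 4 = 3; sign now -1
(846247/272035) = (30142/272035)   [reduce mod 272035]
30142 = 2^1·15071; (2/272035) = -1 since 272035 mod 8 = 3, so (30142/272035) = (-1)^1·(15071/272035); sign now +1
reciprocity: (15071/272035) = -1·(272035/15071) since 15071 mod 4 = 3, 272035 mod 4 = 3; sign now -1
(272035/15071) = (757/15071)   [reduce mod 15071]
reciprocity: (757/15071) = +1·(15071/757) since 757 mod 4 = 1, 15071 mod 4 = 3; sign now -1
(15071/757) = (688/757)   [reduce mod 757]
688 = 2^4·43; (2/757) = -1 since 757 mod 8 = 5, so (688/757) = (-1)^4·(43/757); sign now -1
reciprocity: (43/757) = +1·(757/43) since 43 mod 4 = 3, 757 mod 4 = 1; sign now -1
(757/43) = (26/43)   [reduce mod 43]
26 = 2^1·13; (2/43) = -1 since 43 mod 8 = 3, so (26/43) = (-1)^1·(13/43); sign now +1
reciprocity: (13/43) = +1·(43/13) since 13 mod 4 = 1, 43 mod 4 = 3; sign now +1
(43/13) = (4/13)   [reduce mod 13]
4 = 2^2·1; (2/13) = -1 since 13 mod 8 = 5, so (4/13) = (-1)^2·(1/13); sign now +1
(1/13) = 1; final value = sign = +1

1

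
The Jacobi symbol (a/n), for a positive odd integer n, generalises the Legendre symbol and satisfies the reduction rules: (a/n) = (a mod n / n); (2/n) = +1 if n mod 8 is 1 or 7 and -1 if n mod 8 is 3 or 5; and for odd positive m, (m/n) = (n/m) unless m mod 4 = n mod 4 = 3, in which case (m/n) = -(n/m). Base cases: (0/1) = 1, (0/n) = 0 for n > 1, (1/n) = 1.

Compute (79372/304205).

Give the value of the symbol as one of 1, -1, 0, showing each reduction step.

factor out 2^2: 79372 = 2^2·19843; with 304205 mod 8 = 5, (2/304205) = -1; sign now +1; continue with (19843/304205)
flip (19843/304205) -> (304205/19843): both odd, 19843 mod 4 = 3, 304205 mod 4 = 1, so the flip contributes +1; sign now +1
(304205/19843): 304205 mod 19843 = 6560, so (304205/19843) = (6560/19843)
factor out 2^5: 6560 = 2^5·205; with 19843 mod 8 = 3, (2/19843) = -1; sign now -1; continue with (205/19843)
flip (205/19843) -> (19843/205): both odd, 205 mod 4 = 1, 19843 mod 4 = 3, so the flip contributes +1; sign now -1
(19843/205): 19843 mod 205 = 163, so (19843/205) = (163/205)
flip (163/205) -> (205/163): both odd, 163 mod 4 = 3, 205 mod 4 = 1, so the flip contributes +1; sign now -1
(205/163): 205 mod 163 = 42, so (205/163) = (42/163)
factor out 2^1: 42 = 2^1·21; with 163 mod 8 = 3, (2/163) = -1; sign now +1; continue with (21/163)
flip (21/163) -> (163/21): both odd, 21 mod 4 = 1, 163 mod 4 = 3, so the flip contributes +1; sign now +1
(163/21): 163 mod 21 = 16, so (163/21) = (16/21)
factor out 2^4: 16 = 2^4·1; with 21 mod 8 = 5, (2/21) = -1; sign now +1; continue with (1/21)
reached (1/21) = 1, so the symbol is +1

1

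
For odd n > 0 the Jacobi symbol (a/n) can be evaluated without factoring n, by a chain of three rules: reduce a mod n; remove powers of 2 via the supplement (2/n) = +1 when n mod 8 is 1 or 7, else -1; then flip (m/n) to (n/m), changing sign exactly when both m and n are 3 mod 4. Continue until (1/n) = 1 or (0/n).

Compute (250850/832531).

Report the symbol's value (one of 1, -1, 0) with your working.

factor out 2^1: 250850 = 2^1·125425; with 832531 mod 8 = 3, (2/832531) = -1; sign now -1; continue with (125425/832531)
flip (125425/832531) -> (832531/125425): both odd, 125425 mod 4 = 1, 832531 mod 4 = 3, so the flip contributes +1; sign now -1
(832531/125425): 832531 mod 125425 = 79981, so (832531/125425) = (79981/125425)
flip (79981/125425) -> (125425/79981): both odd, 79981 mod 4 = 1, 125425 mod 4 = 1, so the flip contributes +1; sign now -1
(125425/79981): 125425 mod 79981 = 45444, so (125425/79981) = (45444/79981)
factor out 2^2: 45444 = 2^2·11361; with 79981 mod 8 = 5, (2/79981) = -1; sign now -1; continue with (11361/79981)
flip (11361/79981) -> (79981/11361): both odd, 11361 mod 4 = 1, 79981 mod 4 = 1, so the flip contributes +1; sign now -1
(79981/11361): 79981 mod 11361 = 454, so (79981/11361) = (454/11361)
factor out 2^1: 454 = 2^1·227; with 11361 mod 8 = 1, (2/11361) = +1; sign now -1; continue with (227/11361)
flip (227/11361) -> (11361/227): both odd, 227 mod 4 = 3, 11361 mod 4 = 1, so the flip contributes +1; sign now -1
(11361/227): 11361 mod 227 = 11, so (11361/227) = (11/227)
flip (11/227) -> (227/11): both odd, 11 mod 4 = 3, 227 mod 4 = 3, so the flip contributes -1; sign now +1
(227/11): 227 mod 11 = 7, so (227/11) = (7/11)
flip (7/11) -> (11/7): both odd, 7 mod 4 = 3, 11 mod 4 = 3, so the flip contributes -1; sign now -1
(11/7): 11 mod 7 = 4, so (11/7) = (4/7)
factor out 2^2: 4 = 2^2·1; with 7 mod 8 = 7, (2/7) = +1; sign now -1; continue with (1/7)
reached (1/7) = 1, so the symbol is -1

-1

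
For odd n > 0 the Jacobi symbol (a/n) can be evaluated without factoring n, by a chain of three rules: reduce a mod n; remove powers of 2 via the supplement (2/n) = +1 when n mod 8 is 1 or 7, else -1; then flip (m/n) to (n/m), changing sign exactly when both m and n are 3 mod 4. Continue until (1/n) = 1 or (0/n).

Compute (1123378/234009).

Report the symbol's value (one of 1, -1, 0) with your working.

1

(1123378/234009) = (187342/234009)   [reduce mod 234009]
187342 = 2^1·93671; (2/234009) = +1 since 234009 mod 8 = 1, so (187342/234009) = (+1)^1·(93671/234009); sign now +1
reciprocity: (93671/234009) = +1·(234009/93671) since 93671 mod 4 = 3, 234009 mod 4 = 1; sign now +1
(234009/93671) = (46667/93671)   [reduce mod 93671]
reciprocity: (46667/93671) = -1·(93671/46667) since 46667 mod 4 = 3, 93671 mod 4 = 3; sign now -1
(93671/46667) = (337/46667)   [reduce mod 46667]
reciprocity: (337/46667) = +1·(46667/337) since 337 mod 4 = 1, 46667 mod 4 = 3; sign now -1
(46667/337) = (161/337)   [reduce mod 337]
reciprocity: (161/337) = +1·(337/161) since 161 mod 4 = 1, 337 mod 4 = 1; sign now -1
(337/161) = (15/161)   [reduce mod 161]
reciprocity: (15/161) = +1·(161/15) since 15 mod 4 = 3, 161 mod 4 = 1; sign now -1
(161/15) = (11/15)   [reduce mod 15]
reciprocity: (11/15) = -1·(15/11) since 11 mod 4 = 3, 15 mod 4 = 3; sign now +1
(15/11) = (4/11)   [reduce mod 11]
4 = 2^2·1; (2/11) = -1 since 11 mod 8 = 3, so (4/11) = (-1)^2·(1/11); sign now +1
(1/11) = 1; final value = sign = +1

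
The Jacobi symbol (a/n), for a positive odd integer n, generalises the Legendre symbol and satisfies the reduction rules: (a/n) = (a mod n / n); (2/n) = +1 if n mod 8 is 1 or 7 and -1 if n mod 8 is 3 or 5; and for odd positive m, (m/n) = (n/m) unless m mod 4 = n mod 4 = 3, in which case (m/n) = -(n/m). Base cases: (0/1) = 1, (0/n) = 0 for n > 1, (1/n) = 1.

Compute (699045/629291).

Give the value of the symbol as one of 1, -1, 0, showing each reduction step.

(699045/629291): 699045 mod 629291 = 69754, so (699045/629291) = (69754/629291)
factor out 2^1: 69754 = 2^1·34877; with 629291 mod 8 = 3, (2/629291) = -1; sign now -1; continue with (34877/629291)
flip (34877/629291) -> (629291/34877): both odd, 34877 mod 4 = 1, 629291 mod 4 = 3, so the flip contributes +1; sign now -1
(629291/34877): 629291 mod 34877 = 1505, so (629291/34877) = (1505/34877)
flip (1505/34877) -> (34877/1505): both odd, 1505 mod 4 = 1, 34877 mod 4 = 1, so the flip contributes +1; sign now -1
(34877/1505): 34877 mod 1505 = 262, so (34877/1505) = (262/1505)
factor out 2^1: 262 = 2^1·131; with 1505 mod 8 = 1, (2/1505) = +1; sign now -1; continue with (131/1505)
flip (131/1505) -> (1505/131): both odd, 131 mod 4 = 3, 1505 mod 4 = 1, so the flip contributes +1; sign now -1
(1505/131): 1505 mod 131 = 64, so (1505/131) = (64/131)
factor out 2^6: 64 = 2^6·1; with 131 mod 8 = 3, (2/131) = -1; sign now -1; continue with (1/131)
reached (1/131) = 1, so the symbol is -1

-1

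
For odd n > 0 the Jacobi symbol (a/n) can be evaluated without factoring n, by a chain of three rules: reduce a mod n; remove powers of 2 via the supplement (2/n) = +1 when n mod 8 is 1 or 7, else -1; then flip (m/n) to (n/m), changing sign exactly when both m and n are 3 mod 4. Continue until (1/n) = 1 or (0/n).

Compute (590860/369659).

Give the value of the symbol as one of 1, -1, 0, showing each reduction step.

1

(590860/369659): 590860 mod 369659 = 221201, so (590860/369659) = (221201/369659)
flip (221201/369659) -> (369659/221201): both odd, 221201 mod 4 = 1, 369659 mod 4 = 3, so the flip contributes +1; sign now +1
(369659/221201): 369659 mod 221201 = 148458, so (369659/221201) = (148458/221201)
factor out 2^1: 148458 = 2^1·74229; with 221201 mod 8 = 1, (2/221201) = +1; sign now +1; continue with (74229/221201)
flip (74229/221201) -> (221201/74229): both odd, 74229 mod 4 = 1, 221201 mod 4 = 1, so the flip contributes +1; sign now +1
(221201/74229): 221201 mod 74229 = 72743, so (221201/74229) = (72743/74229)
flip (72743/74229) -> (74229/72743): both odd, 72743 mod 4 = 3, 74229 mod 4 = 1, so the flip contributes +1; sign now +1
(74229/72743): 74229 mod 72743 = 1486, so (74229/72743) = (1486/72743)
factor out 2^1: 1486 = 2^1·743; with 72743 mod 8 = 7, (2/72743) = +1; sign now +1; continue with (743/72743)
flip (743/72743) -> (72743/743): both odd, 743 mod 4 = 3, 72743 mod 4 = 3, so the flip contributes -1; sign now -1
(72743/743): 72743 mod 743 = 672, so (72743/743) = (672/743)
factor out 2^5: 672 = 2^5·21; with 743 mod 8 = 7, (2/743) = +1; sign now -1; continue with (21/743)
flip (21/743) -> (743/21): both odd, 21 mod 4 = 1, 743 mod 4 = 3, so the flip contributes +1; sign now -1
(743/21): 743 mod 21 = 8, so (743/21) = (8/21)
factor out 2^3: 8 = 2^3·1; with 21 mod 8 = 5, (2/21) = -1; sign now +1; continue with (1/21)
reached (1/21) = 1, so the symbol is +1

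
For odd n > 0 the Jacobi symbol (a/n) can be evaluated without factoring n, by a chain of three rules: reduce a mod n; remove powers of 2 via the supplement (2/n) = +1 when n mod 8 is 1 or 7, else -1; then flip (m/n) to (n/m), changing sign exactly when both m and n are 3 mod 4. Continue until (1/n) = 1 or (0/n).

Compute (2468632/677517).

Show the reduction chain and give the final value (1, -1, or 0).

(2468632/677517) = (436081/677517)   [reduce mod 677517]
reciprocity: (436081/677517) = +1·(677517/436081) since 436081 mod 4 = 1, 677517 mod 4 = 1; sign now +1
(677517/436081) = (241436/436081)   [reduce mod 436081]
241436 = 2^2·60359; (2/436081) = +1 since 436081 mod 8 = 1, so (241436/436081) = (+1)^2·(60359/436081); sign now +1
reciprocity: (60359/436081) = +1·(436081/60359) since 60359 mod 4 = 3, 436081 mod 4 = 1; sign now +1
(436081/60359) = (13568/60359)   [reduce mod 60359]
13568 = 2^8·53; (2/60359) = +1 since 60359 mod 8 = 7, so (13568/60359) = (+1)^8·(53/60359); sign now +1
reciprocity: (53/60359) = +1·(60359/53) since 53 mod 4 = 1, 60359 mod 4 = 3; sign now +1
(60359/53) = (45/53)   [reduce mod 53]
reciprocity: (45/53) = +1·(53/45) since 45 mod 4 = 1, 53 mod 4 = 1; sign now +1
(53/45) = (8/45)   [reduce mod 45]
8 = 2^3·1; (2/45) = -1 since 45 mod 8 = 5, so (8/45) = (-1)^3·(1/45); sign now -1
(1/45) = 1; final value = sign = -1

-1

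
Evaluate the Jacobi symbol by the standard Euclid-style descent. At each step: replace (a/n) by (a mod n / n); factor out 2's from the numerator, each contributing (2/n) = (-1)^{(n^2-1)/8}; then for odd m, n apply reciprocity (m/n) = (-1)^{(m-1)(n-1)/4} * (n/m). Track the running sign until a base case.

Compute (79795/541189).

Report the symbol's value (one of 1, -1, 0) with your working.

1

flip (79795/541189) -> (541189/79795): both odd, 79795 mod 4 = 3, 541189 mod 4 = 1, so the flip contributes +1; sign now +1
(541189/79795): 541189 mod 79795 = 62419, so (541189/79795) = (62419/79795)
flip (62419/79795) -> (79795/62419): both odd, 62419 mod 4 = 3, 79795 mod 4 = 3, so the flip contributes -1; sign now -1
(79795/62419): 79795 mod 62419 = 17376, so (79795/62419) = (17376/62419)
factor out 2^5: 17376 = 2^5·543; with 62419 mod 8 = 3, (2/62419) = -1; sign now +1; continue with (543/62419)
flip (543/62419) -> (62419/543): both odd, 543 mod 4 = 3, 62419 mod 4 = 3, so the flip contributes -1; sign now -1
(62419/543): 62419 mod 543 = 517, so (62419/543) = (517/543)
flip (517/543) -> (543/517): both odd, 517 mod 4 = 1, 543 mod 4 = 3, so the flip contributes +1; sign now -1
(543/517): 543 mod 517 = 26, so (543/517) = (26/517)
factor out 2^1: 26 = 2^1·13; with 517 mod 8 = 5, (2/517) = -1; sign now +1; continue with (13/517)
flip (13/517) -> (517/13): both odd, 13 mod 4 = 1, 517 mod 4 = 1, so the flip contributes +1; sign now +1
(517/13): 517 mod 13 = 10, so (517/13) = (10/13)
factor out 2^1: 10 = 2^1·5; with 13 mod 8 = 5, (2/13) = -1; sign now -1; continue with (5/13)
flip (5/13) -> (13/5): both odd, 5 mod 4 = 1, 13 mod 4 = 1, so the flip contributes +1; sign now -1
(13/5): 13 mod 5 = 3, so (13/5) = (3/5)
flip (3/5) -> (5/3): both odd, 3 mod 4 = 3, 5 mod 4 = 1, so the flip contributes +1; sign now -1
(5/3): 5 mod 3 = 2, so (5/3) = (2/3)
factor out 2^1: 2 = 2^1·1; with 3 mod 8 = 3, (2/3) = -1; sign now +1; continue with (1/3)
reached (1/3) = 1, so the symbol is +1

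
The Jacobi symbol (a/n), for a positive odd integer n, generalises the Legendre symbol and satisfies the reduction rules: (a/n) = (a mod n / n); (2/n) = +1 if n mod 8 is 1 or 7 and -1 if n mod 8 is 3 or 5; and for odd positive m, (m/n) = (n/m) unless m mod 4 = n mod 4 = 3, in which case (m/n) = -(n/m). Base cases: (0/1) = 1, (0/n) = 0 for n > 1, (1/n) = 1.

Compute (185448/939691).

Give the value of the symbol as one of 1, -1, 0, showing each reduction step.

1

185448 = 2^3·23181; (2/939691) = -1 since 939691 mod 8 = 3, so (185448/939691) = (-1)^3·(23181/939691); sign now -1
reciprocity: (23181/939691) = +1·(939691/23181) since 23181 mod 4 = 1, 939691 mod 4 = 3; sign now -1
(939691/23181) = (12451/23181)   [reduce mod 23181]
reciprocity: (12451/23181) = +1·(23181/12451) since 12451 mod 4 = 3, 23181 mod 4 = 1; sign now -1
(23181/12451) = (10730/12451)   [reduce mod 12451]
10730 = 2^1·5365; (2/12451) = -1 since 12451 mod 8 = 3, so (10730/12451) = (-1)^1·(5365/12451); sign now +1
reciprocity: (5365/12451) = +1·(12451/5365) since 5365 mod 4 = 1, 12451 mod 4 = 3; sign now +1
(12451/5365) = (1721/5365)   [reduce mod 5365]
reciprocity: (1721/5365) = +1·(5365/1721) since 1721 mod 4 = 1, 5365 mod 4 = 1; sign now +1
(5365/1721) = (202/1721)   [reduce mod 1721]
202 = 2^1·101; (2/1721) = +1 since 1721 mod 8 = 1, so (202/1721) = (+1)^1·(101/1721); sign now +1
reciprocity: (101/1721) = +1·(1721/101) since 101 mod 4 = 1, 1721 mod 4 = 1; sign now +1
(1721/101) = (4/101)   [reduce mod 101]
4 = 2^2·1; (2/101) = -1 since 101 mod 8 = 5, so (4/101) = (-1)^2·(1/101); sign now +1
(1/101) = 1; final value = sign = +1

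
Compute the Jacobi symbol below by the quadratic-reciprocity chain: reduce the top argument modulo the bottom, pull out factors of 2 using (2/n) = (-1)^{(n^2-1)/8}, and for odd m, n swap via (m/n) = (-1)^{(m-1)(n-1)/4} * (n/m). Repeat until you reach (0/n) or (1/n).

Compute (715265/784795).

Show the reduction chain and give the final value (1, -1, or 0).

reciprocity: (715265/784795) = +1·(784795/715265) since 715265 mod 4 = 1, 784795 mod 4 = 3; sign now +1
(784795/715265) = (69530/715265)   [reduce mod 715265]
69530 = 2^1·34765; (2/715265) = +1 since 715265 mod 8 = 1, so (69530/715265) = (+1)^1·(34765/715265); sign now +1
reciprocity: (34765/715265) = +1·(715265/34765) since 34765 mod 4 = 1, 715265 mod 4 = 1; sign now +1
(715265/34765) = (19965/34765)   [reduce mod 34765]
reciprocity: (19965/34765) = +1·(34765/19965) since 19965 mod 4 = 1, 34765 mod 4 = 1; sign now +1
(34765/19965) = (14800/19965)   [reduce mod 19965]
14800 = 2^4·925; (2/19965) = -1 since 19965 mod 8 = 5, so (14800/19965) = (-1)^4·(925/19965); sign now +1
reciprocity: (925/19965) = +1·(19965/925) since 925 mod 4 = 1, 19965 mod 4 = 1; sign now +1
(19965/925) = (540/925)   [reduce mod 925]
540 = 2^2·135; (2/925) = -1 since 925 mod 8 = 5, so (540/925) = (-1)^2·(135/925); sign now +1
reciprocity: (135/925) = +1·(925/135) since 135 mod 4 = 3, 925 mod 4 = 1; sign now +1
(925/135) = (115/135)   [reduce mod 135]
reciprocity: (115/135) = -1·(135/115) since 115 mod 4 = 3, 135 mod 4 = 3; sign now -1
(135/115) = (20/115)   [reduce mod 115]
20 = 2^2·5; (2/115) = -1 since 115 mod 8 = 3, so (20/115) = (-1)^2·(5/115); sign now -1
reciprocity: (5/115) = +1·(115/5) since 5 mod 4 = 1, 115 mod 4 = 3; sign now -1
(115/5) = (0/5)   [reduce mod 5]
(0/5) = 0   [gcd(a, n) > 1]; final value = 0

0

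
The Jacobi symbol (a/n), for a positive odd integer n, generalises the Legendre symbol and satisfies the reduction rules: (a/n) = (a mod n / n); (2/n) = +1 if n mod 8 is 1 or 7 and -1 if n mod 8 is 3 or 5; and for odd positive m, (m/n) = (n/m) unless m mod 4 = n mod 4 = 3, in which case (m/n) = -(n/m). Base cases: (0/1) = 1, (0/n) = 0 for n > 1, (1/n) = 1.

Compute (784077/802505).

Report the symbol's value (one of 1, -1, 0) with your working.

flip (784077/802505) -> (802505/784077): both odd, 784077 mod 4 = 1, 802505 mod 4 = 1, so the flip contributes +1; sign now +1
(802505/784077): 802505 mod 784077 = 18428, so (802505/784077) = (18428/784077)
factor out 2^2: 18428 = 2^2·4607; with 784077 mod 8 = 5, (2/784077) = -1; sign now +1; continue with (4607/784077)
flip (4607/784077) -> (784077/4607): both odd, 4607 mod 4 = 3, 784077 mod 4 = 1, so the flip contributes +1; sign now +1
(784077/4607): 784077 mod 4607 = 887, so (784077/4607) = (887/4607)
flip (887/4607) -> (4607/887): both odd, 887 mod 4 = 3, 4607 mod 4 = 3, so the flip contributes -1; sign now -1
(4607/887): 4607 mod 887 = 172, so (4607/887) = (172/887)
factor out 2^2: 172 = 2^2·43; with 887 mod 8 = 7, (2/887) = +1; sign now -1; continue with (43/887)
flip (43/887) -> (887/43): both odd, 43 mod 4 = 3, 887 mod 4 = 3, so the flip contributes -1; sign now +1
(887/43): 887 mod 43 = 27, so (887/43) = (27/43)
flip (27/43) -> (43/27): both odd, 27 mod 4 = 3, 43 mod 4 = 3, so the flip contributes -1; sign now -1
(43/27): 43 mod 27 = 16, so (43/27) = (16/27)
factor out 2^4: 16 = 2^4·1; with 27 mod 8 = 3, (2/27) = -1; sign now -1; continue with (1/27)
reached (1/27) = 1, so the symbol is -1

-1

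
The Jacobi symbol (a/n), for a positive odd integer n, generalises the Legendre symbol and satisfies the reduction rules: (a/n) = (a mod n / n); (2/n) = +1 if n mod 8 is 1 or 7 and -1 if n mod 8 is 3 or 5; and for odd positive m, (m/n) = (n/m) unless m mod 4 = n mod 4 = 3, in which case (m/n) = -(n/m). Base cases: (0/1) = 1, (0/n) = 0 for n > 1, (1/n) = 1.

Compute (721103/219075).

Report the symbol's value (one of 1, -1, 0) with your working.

(721103/219075): 721103 mod 219075 = 63878, so (721103/219075) = (63878/219075)
factor out 2^1: 63878 = 2^1·31939; with 219075 mod 8 = 3, (2/219075) = -1; sign now -1; continue with (31939/219075)
flip (31939/219075) -> (219075/31939): both odd, 31939 mod 4 = 3, 219075 mod 4 = 3, so the flip contributes -1; sign now +1
(219075/31939): 219075 mod 31939 = 27441, so (219075/31939) = (27441/31939)
flip (27441/31939) -> (31939/27441): both odd, 27441 mod 4 = 1, 31939 mod 4 = 3, so the flip contributes +1; sign now +1
(31939/27441): 31939 mod 27441 = 4498, so (31939/27441) = (4498/27441)
factor out 2^1: 4498 = 2^1·2249; with 27441 mod 8 = 1, (2/27441) = +1; sign now +1; continue with (2249/27441)
flip (2249/27441) -> (27441/2249): both odd, 2249 mod 4 = 1, 27441 mod 4 = 1, so the flip contributes +1; sign now +1
(27441/2249): 27441 mod 2249 = 453, so (27441/2249) = (453/2249)
flip (453/2249) -> (2249/453): both odd, 453 mod 4 = 1, 2249 mod 4 = 1, so the flip contributes +1; sign now +1
(2249/453): 2249 mod 453 = 437, so (2249/453) = (437/453)
flip (437/453) -> (453/437): both odd, 437 mod 4 = 1, 453 mod 4 = 1, so the flip contributes +1; sign now +1
(453/437): 453 mod 437 = 16, so (453/437) = (16/437)
factor out 2^4: 16 = 2^4·1; with 437 mod 8 = 5, (2/437) = -1; sign now +1; continue with (1/437)
reached (1/437) = 1, so the symbol is +1

1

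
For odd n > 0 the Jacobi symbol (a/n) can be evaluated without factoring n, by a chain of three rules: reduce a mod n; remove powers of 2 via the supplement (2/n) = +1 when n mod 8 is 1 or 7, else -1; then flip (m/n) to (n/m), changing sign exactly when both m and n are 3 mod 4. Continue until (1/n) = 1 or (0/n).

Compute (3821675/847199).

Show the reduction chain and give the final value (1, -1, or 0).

1

(3821675/847199) = (432879/847199)   [reduce mod 847199]
reciprocity: (432879/847199) = -1·(847199/432879) since 432879 mod 4 = 3, 847199 mod 4 = 3; sign now -1
(847199/432879) = (414320/432879)   [reduce mod 432879]
414320 = 2^4·25895; (2/432879) = +1 since 432879 mod 8 = 7, so (414320/432879) = (+1)^4·(25895/432879); sign now -1
reciprocity: (25895/432879) = -1·(432879/25895) since 25895 mod 4 = 3, 432879 mod 4 = 3; sign now +1
(432879/25895) = (18559/25895)   [reduce mod 25895]
reciprocity: (18559/25895) = -1·(25895/18559) since 18559 mod 4 = 3, 25895 mod 4 = 3; sign now -1
(25895/18559) = (7336/18559)   [reduce mod 18559]
7336 = 2^3·917; (2/18559) = +1 since 18559 mod 8 = 7, so (7336/18559) = (+1)^3·(917/18559); sign now -1
reciprocity: (917/18559) = +1·(18559/917) since 917 mod 4 = 1, 18559 mod 4 = 3; sign now -1
(18559/917) = (219/917)   [reduce mod 917]
reciprocity: (219/917) = +1·(917/219) since 219 mod 4 = 3, 917 mod 4 = 1; sign now -1
(917/219) = (41/219)   [reduce mod 219]
reciprocity: (41/219) = +1·(219/41) since 41 mod 4 = 1, 219 mod 4 = 3; sign now -1
(219/41) = (14/41)   [reduce mod 41]
14 = 2^1·7; (2/41) = +1 since 41 mod 8 = 1, so (14/41) = (+1)^1·(7/41); sign now -1
reciprocity: (7/41) = +1·(41/7) since 7 mod 4 = 3, 41 mod 4 = 1; sign now -1
(41/7) = (6/7)   [reduce mod 7]
6 = 2^1·3; (2/7) = +1 since 7 mod 8 = 7, so (6/7) = (+1)^1·(3/7); sign now -1
reciprocity: (3/7) = -1·(7/3) since 3 mod 4 = 3, 7 mod 4 = 3; sign now +1
(7/3) = (1/3)   [reduce mod 3]
(1/3) = 1; final value = sign = +1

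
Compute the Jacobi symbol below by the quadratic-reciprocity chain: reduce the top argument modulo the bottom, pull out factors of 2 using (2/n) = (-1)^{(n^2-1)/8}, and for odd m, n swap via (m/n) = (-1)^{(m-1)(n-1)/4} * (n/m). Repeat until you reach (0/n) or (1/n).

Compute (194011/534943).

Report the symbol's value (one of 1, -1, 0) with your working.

-1

reciprocity: (194011/534943) = -1·(534943/194011) since 194011 mod 4 = 3, 534943 mod 4 = 3; sign now -1
(534943/194011) = (146921/194011)   [reduce mod 194011]
reciprocity: (146921/194011) = +1·(194011/146921) since 146921 mod 4 = 1, 194011 mod 4 = 3; sign now -1
(194011/146921) = (47090/146921)   [reduce mod 146921]
47090 = 2^1·23545; (2/146921) = +1 since 146921 mod 8 = 1, so (47090/146921) = (+1)^1·(23545/146921); sign now -1
reciprocity: (23545/146921) = +1·(146921/23545) since 23545 mod 4 = 1, 146921 mod 4 = 1; sign now -1
(146921/23545) = (5651/23545)   [reduce mod 23545]
reciprocity: (5651/23545) = +1·(23545/5651) since 5651 mod 4 = 3, 23545 mod 4 = 1; sign now -1
(23545/5651) = (941/5651)   [reduce mod 5651]
reciprocity: (941/5651) = +1·(5651/941) since 941 mod 4 = 1, 5651 mod 4 = 3; sign now -1
(5651/941) = (5/941)   [reduce mod 941]
reciprocity: (5/941) = +1·(941/5) since 5 mod 4 = 1, 941 mod 4 = 1; sign now -1
(941/5) = (1/5)   [reduce mod 5]
(1/5) = 1; final value = sign = -1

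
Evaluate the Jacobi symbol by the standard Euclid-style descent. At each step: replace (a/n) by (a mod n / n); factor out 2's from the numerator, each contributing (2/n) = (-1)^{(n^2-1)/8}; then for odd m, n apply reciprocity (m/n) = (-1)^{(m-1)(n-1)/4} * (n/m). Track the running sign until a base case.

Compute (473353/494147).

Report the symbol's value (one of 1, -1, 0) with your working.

reciprocity: (473353/494147) = +1·(494147/473353) since 473353 mod 4 = 1, 494147 mod 4 = 3; sign now +1
(494147/473353) = (20794/473353)   [reduce mod 473353]
20794 = 2^1·10397; (2/473353) = +1 since 473353 mod 8 = 1, so (20794/473353) = (+1)^1·(10397/473353); sign now +1
reciprocity: (10397/473353) = +1·(473353/10397) since 10397 mod 4 = 1, 473353 mod 4 = 1; sign now +1
(473353/10397) = (5488/10397)   [reduce mod 10397]
5488 = 2^4·343; (2/10397) = -1 since 10397 mod 8 = 5, so (5488/10397) = (-1)^4·(343/10397); sign now +1
reciprocity: (343/10397) = +1·(10397/343) since 343 mod 4 = 3, 10397 mod 4 = 1; sign now +1
(10397/343) = (107/343)   [reduce mod 343]
reciprocity: (107/343) = -1·(343/107) since 107 mod 4 = 3, 343 mod 4 = 3; sign now -1
(343/107) = (22/107)   [reduce mod 107]
22 = 2^1·11; (2/107) = -1 since 107 mod 8 = 3, so (22/107) = (-1)^1·(11/107); sign now +1
reciprocity: (11/107) = -1·(107/11) since 11 mod 4 = 3, 107 mod 4 = 3; sign now -1
(107/11) = (8/11)   [reduce mod 11]
8 = 2^3·1; (2/11) = -1 since 11 mod 8 = 3, so (8/11) = (-1)^3·(1/11); sign now +1
(1/11) = 1; final value = sign = +1

1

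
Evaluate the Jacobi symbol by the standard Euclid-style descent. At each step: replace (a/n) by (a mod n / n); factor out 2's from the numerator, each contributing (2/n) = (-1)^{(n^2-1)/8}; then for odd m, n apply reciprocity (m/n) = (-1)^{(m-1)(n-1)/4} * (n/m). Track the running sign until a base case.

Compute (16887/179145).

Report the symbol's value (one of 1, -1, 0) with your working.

reciprocity: (16887/179145) = +1·(179145/16887) since 16887 mod 4 = 3, 179145 mod 4 = 1; sign now +1
(179145/16887) = (10275/16887)   [reduce mod 16887]
reciprocity: (10275/16887) = -1·(16887/10275) since 10275 mod 4 = 3, 16887 mod 4 = 3; sign now -1
(16887/10275) = (6612/10275)   [reduce mod 10275]
6612 = 2^2·1653; (2/10275) = -1 since 10275 mod 8 = 3, so (6612/10275) = (-1)^2·(1653/10275); sign now -1
reciprocity: (1653/10275) = +1·(10275/1653) since 1653 mod 4 = 1, 10275 mod 4 = 3; sign now -1
(10275/1653) = (357/1653)   [reduce mod 1653]
reciprocity: (357/1653) = +1·(1653/357) since 357 mod 4 = 1, 1653 mod 4 = 1; sign now -1
(1653/357) = (225/357)   [reduce mod 357]
reciprocity: (225/357) = +1·(357/225) since 225 mod 4 = 1, 357 mod 4 = 1; sign now -1
(357/225) = (132/225)   [reduce mod 225]
132 = 2^2·33; (2/225) = +1 since 225 mod 8 = 1, so (132/225) = (+1)^2·(33/225); sign now -1
reciprocity: (33/225) = +1·(225/33) since 33 mod 4 = 1, 225 mod 4 = 1; sign now -1
(225/33) = (27/33)   [reduce mod 33]
reciprocity: (27/33) = +1·(33/27) since 27 mod 4 = 3, 33 mod 4 = 1; sign now -1
(33/27) = (6/27)   [reduce mod 27]
6 = 2^1·3; (2/27) = -1 since 27 mod 8 = 3, so (6/27) = (-1)^1·(3/27); sign now +1
reciprocity: (3/27) = -1·(27/3) since 3 mod 4 = 3, 27 mod 4 = 3; sign now -1
(27/3) = (0/3)   [reduce mod 3]
(0/3) = 0   [gcd(a, n) > 1]; final value = 0

0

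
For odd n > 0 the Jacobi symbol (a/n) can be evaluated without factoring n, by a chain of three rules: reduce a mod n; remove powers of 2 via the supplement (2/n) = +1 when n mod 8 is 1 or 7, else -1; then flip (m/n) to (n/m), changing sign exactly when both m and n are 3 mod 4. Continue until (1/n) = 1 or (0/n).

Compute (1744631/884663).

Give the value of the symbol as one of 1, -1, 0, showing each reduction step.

-1

(1744631/884663) = (859968/884663)   [reduce mod 884663]
859968 = 2^6·13437; (2/884663) = +1 since 884663 mod 8 = 7, so (859968/884663) = (+1)^6·(13437/884663); sign now +1
reciprocity: (13437/884663) = +1·(884663/13437) since 13437 mod 4 = 1, 884663 mod 4 = 3; sign now +1
(884663/13437) = (11258/13437)   [reduce mod 13437]
11258 = 2^1·5629; (2/13437) = -1 since 13437 mod 8 = 5, so (11258/13437) = (-1)^1·(5629/13437); sign now -1
reciprocity: (5629/13437) = +1·(13437/5629) since 5629 mod 4 = 1, 13437 mod 4 = 1; sign now -1
(13437/5629) = (2179/5629)   [reduce mod 5629]
reciprocity: (2179/5629) = +1·(5629/2179) since 2179 mod 4 = 3, 5629 mod 4 = 1; sign now -1
(5629/2179) = (1271/2179)   [reduce mod 2179]
reciprocity: (1271/2179) = -1·(2179/1271) since 1271 mod 4 = 3, 2179 mod 4 = 3; sign now +1
(2179/1271) = (908/1271)   [reduce mod 1271]
908 = 2^2·227; (2/1271) = +1 since 1271 mod 8 = 7, so (908/1271) = (+1)^2·(227/1271); sign now +1
reciprocity: (227/1271) = -1·(1271/227) since 227 mod 4 = 3, 1271 mod 4 = 3; sign now -1
(1271/227) = (136/227)   [reduce mod 227]
136 = 2^3·17; (2/227) = -1 since 227 mod 8 = 3, so (136/227) = (-1)^3·(17/227); sign now +1
reciprocity: (17/227) = +1·(227/17) since 17 mod 4 = 1, 227 mod 4 = 3; sign now +1
(227/17) = (6/17)   [reduce mod 17]
6 = 2^1·3; (2/17) = +1 since 17 mod 8 = 1, so (6/17) = (+1)^1·(3/17); sign now +1
reciprocity: (3/17) = +1·(17/3) since 3 mod 4 = 3, 17 mod 4 = 1; sign now +1
(17/3) = (2/3)   [reduce mod 3]
2 = 2^1·1; (2/3) = -1 since 3 mod 8 = 3, so (2/3) = (-1)^1·(1/3); sign now -1
(1/3) = 1; final value = sign = -1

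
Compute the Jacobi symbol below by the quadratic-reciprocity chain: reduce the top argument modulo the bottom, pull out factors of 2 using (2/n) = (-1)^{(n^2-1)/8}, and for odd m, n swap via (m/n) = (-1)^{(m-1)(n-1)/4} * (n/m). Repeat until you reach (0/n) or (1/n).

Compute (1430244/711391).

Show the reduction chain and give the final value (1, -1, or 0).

0

(1430244/711391) = (7462/711391)   [reduce mod 711391]
7462 = 2^1·3731; (2/711391) = +1 since 711391 mod 8 = 7, so (7462/711391) = (+1)^1·(3731/711391); sign now +1
reciprocity: (3731/711391) = -1·(711391/3731) since 3731 mod 4 = 3, 711391 mod 4 = 3; sign now -1
(711391/3731) = (2501/3731)   [reduce mod 3731]
reciprocity: (2501/3731) = +1·(3731/2501) since 2501 mod 4 = 1, 3731 mod 4 = 3; sign now -1
(3731/2501) = (1230/2501)   [reduce mod 2501]
1230 = 2^1·615; (2/2501) = -1 since 2501 mod 8 = 5, so (1230/2501) = (-1)^1·(615/2501); sign now +1
reciprocity: (615/2501) = +1·(2501/615) since 615 mod 4 = 3, 2501 mod 4 = 1; sign now +1
(2501/615) = (41/615)   [reduce mod 615]
reciprocity: (41/615) = +1·(615/41) since 41 mod 4 = 1, 615 mod 4 = 3; sign now +1
(615/41) = (0/41)   [reduce mod 41]
(0/41) = 0   [gcd(a, n) > 1]; final value = 0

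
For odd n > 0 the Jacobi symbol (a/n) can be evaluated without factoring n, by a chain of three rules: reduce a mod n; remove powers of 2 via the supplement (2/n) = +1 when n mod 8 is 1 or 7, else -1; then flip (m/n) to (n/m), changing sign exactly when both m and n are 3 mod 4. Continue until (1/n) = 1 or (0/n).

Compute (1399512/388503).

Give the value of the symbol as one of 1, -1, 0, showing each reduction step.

0

(1399512/388503) = (234003/388503)   [reduce mod 388503]
reciprocity: (234003/388503) = -1·(388503/234003) since 234003 mod 4 = 3, 388503 mod 4 = 3; sign now -1
(388503/234003) = (154500/234003)   [reduce mod 234003]
154500 = 2^2·38625; (2/234003) = -1 since 234003 mod 8 = 3, so (154500/234003) = (-1)^2·(38625/234003); sign now -1
reciprocity: (38625/234003) = +1·(234003/38625) since 38625 mod 4 = 1, 234003 mod 4 = 3; sign now -1
(234003/38625) = (2253/38625)   [reduce mod 38625]
reciprocity: (2253/38625) = +1·(38625/2253) since 2253 mod 4 = 1, 38625 mod 4 = 1; sign now -1
(38625/2253) = (324/2253)   [reduce mod 2253]
324 = 2^2·81; (2/2253) = -1 since 2253 mod 8 = 5, so (324/2253) = (-1)^2·(81/2253); sign now -1
reciprocity: (81/2253) = +1·(2253/81) since 81 mod 4 = 1, 2253 mod 4 = 1; sign now -1
(2253/81) = (66/81)   [reduce mod 81]
66 = 2^1·33; (2/81) = +1 since 81 mod 8 = 1, so (66/81) = (+1)^1·(33/81); sign now -1
reciprocity: (33/81) = +1·(81/33) since 33 mod 4 = 1, 81 mod 4 = 1; sign now -1
(81/33) = (15/33)   [reduce mod 33]
reciprocity: (15/33) = +1·(33/15) since 15 mod 4 = 3, 33 mod 4 = 1; sign now -1
(33/15) = (3/15)   [reduce mod 15]
reciprocity: (3/15) = -1·(15/3) since 3 mod 4 = 3, 15 mod 4 = 3; sign now +1
(15/3) = (0/3)   [reduce mod 3]
(0/3) = 0   [gcd(a, n) > 1]; final value = 0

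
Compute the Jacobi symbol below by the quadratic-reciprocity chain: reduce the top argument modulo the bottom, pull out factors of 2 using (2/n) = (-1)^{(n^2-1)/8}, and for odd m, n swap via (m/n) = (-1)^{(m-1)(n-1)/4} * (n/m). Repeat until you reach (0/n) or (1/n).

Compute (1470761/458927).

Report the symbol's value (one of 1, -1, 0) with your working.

1

(1470761/458927) = (93980/458927)   [reduce mod 458927]
93980 = 2^2·23495; (2/458927) = +1 since 458927 mod 8 = 7, so (93980/458927) = (+1)^2·(23495/458927); sign now +1
reciprocity: (23495/458927) = -1·(458927/23495) since 23495 mod 4 = 3, 458927 mod 4 = 3; sign now -1
(458927/23495) = (12522/23495)   [reduce mod 23495]
12522 = 2^1·6261; (2/23495) = +1 since 23495 mod 8 = 7, so (12522/23495) = (+1)^1·(6261/23495); sign now -1
reciprocity: (6261/23495) = +1·(23495/6261) since 6261 mod 4 = 1, 23495 mod 4 = 3; sign now -1
(23495/6261) = (4712/6261)   [reduce mod 6261]
4712 = 2^3·589; (2/6261) = -1 since 6261 mod 8 = 5, so (4712/6261) = (-1)^3·(589/6261); sign now +1
reciprocity: (589/6261) = +1·(6261/589) since 589 mod 4 = 1, 6261 mod 4 = 1; sign now +1
(6261/589) = (371/589)   [reduce mod 589]
reciprocity: (371/589) = +1·(589/371) since 371 mod 4 = 3, 589 mod 4 = 1; sign now +1
(589/371) = (218/371)   [reduce mod 371]
218 = 2^1·109; (2/371) = -1 since 371 mod 8 = 3, so (218/371) = (-1)^1·(109/371); sign now -1
reciprocity: (109/371) = +1·(371/109) since 109 mod 4 = 1, 371 mod 4 = 3; sign now -1
(371/109) = (44/109)   [reduce mod 109]
44 = 2^2·11; (2/109) = -1 since 109 mod 8 = 5, so (44/109) = (-1)^2·(11/109); sign now -1
reciprocity: (11/109) = +1·(109/11) since 11 mod 4 = 3, 109 mod 4 = 1; sign now -1
(109/11) = (10/11)   [reduce mod 11]
10 = 2^1·5; (2/11) = -1 since 11 mod 8 = 3, so (10/11) = (-1)^1·(5/11); sign now +1
reciprocity: (5/11) = +1·(11/5) since 5 mod 4 = 1, 11 mod 4 = 3; sign now +1
(11/5) = (1/5)   [reduce mod 5]
(1/5) = 1; final value = sign = +1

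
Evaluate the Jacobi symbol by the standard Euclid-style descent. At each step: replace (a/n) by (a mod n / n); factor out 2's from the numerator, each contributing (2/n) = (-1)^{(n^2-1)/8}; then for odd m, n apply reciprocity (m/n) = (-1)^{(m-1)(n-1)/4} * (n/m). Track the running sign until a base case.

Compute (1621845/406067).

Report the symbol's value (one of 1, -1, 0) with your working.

(1621845/406067) = (403644/406067)   [reduce mod 406067]
403644 = 2^2·100911; (2/406067) = -1 since 406067 mod 8 = 3, so (403644/406067) = (-1)^2·(100911/406067); sign now +1
reciprocity: (100911/406067) = -1·(406067/100911) since 100911 mod 4 = 3, 406067 mod 4 = 3; sign now -1
(406067/100911) = (2423/100911)   [reduce mod 100911]
reciprocity: (2423/100911) = -1·(100911/2423) since 2423 mod 4 = 3, 100911 mod 4 = 3; sign now +1
(100911/2423) = (1568/2423)   [reduce mod 2423]
1568 = 2^5·49; (2/2423) = +1 since 2423 mod 8 = 7, so (1568/2423) = (+1)^5·(49/2423); sign now +1
reciprocity: (49/2423) = +1·(2423/49) since 49 mod 4 = 1, 2423 mod 4 = 3; sign now +1
(2423/49) = (22/49)   [reduce mod 49]
22 = 2^1·11; (2/49) = +1 since 49 mod 8 = 1, so (22/49) = (+1)^1·(11/49); sign now +1
reciprocity: (11/49) = +1·(49/11) since 11 mod 4 = 3, 49 mod 4 = 1; sign now +1
(49/11) = (5/11)   [reduce mod 11]
reciprocity: (5/11) = +1·(11/5) since 5 mod 4 = 1, 11 mod 4 = 3; sign now +1
(11/5) = (1/5)   [reduce mod 5]
(1/5) = 1; final value = sign = +1

1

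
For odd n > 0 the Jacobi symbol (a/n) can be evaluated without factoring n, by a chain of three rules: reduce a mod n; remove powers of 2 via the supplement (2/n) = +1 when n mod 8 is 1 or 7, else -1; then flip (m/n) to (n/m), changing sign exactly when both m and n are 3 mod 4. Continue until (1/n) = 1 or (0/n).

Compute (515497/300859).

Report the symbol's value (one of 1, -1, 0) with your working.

1

(515497/300859) = (214638/300859)   [reduce mod 300859]
214638 = 2^1·107319; (2/300859) = -1 since 300859 mod 8 = 3, so (214638/300859) = (-1)^1·(107319/300859); sign now -1
reciprocity: (107319/300859) = -1·(300859/107319) since 107319 mod 4 = 3, 300859 mod 4 = 3; sign now +1
(300859/107319) = (86221/107319)   [reduce mod 107319]
reciprocity: (86221/107319) = +1·(107319/86221) since 86221 mod 4 = 1, 107319 mod 4 = 3; sign now +1
(107319/86221) = (21098/86221)   [reduce mod 86221]
21098 = 2^1·10549; (2/86221) = -1 since 86221 mod 8 = 5, so (21098/86221) = (-1)^1·(10549/86221); sign now -1
reciprocity: (10549/86221) = +1·(86221/10549) since 10549 mod 4 = 1, 86221 mod 4 = 1; sign now -1
(86221/10549) = (1829/10549)   [reduce mod 10549]
reciprocity: (1829/10549) = +1·(10549/1829) since 1829 mod 4 = 1, 10549 mod 4 = 1; sign now -1
(10549/1829) = (1404/1829)   [reduce mod 1829]
1404 = 2^2·351; (2/1829) = -1 since 1829 mod 8 = 5, so (1404/1829) = (-1)^2·(351/1829); sign now -1
reciprocity: (351/1829) = +1·(1829/351) since 351 mod 4 = 3, 1829 mod 4 = 1; sign now -1
(1829/351) = (74/351)   [reduce mod 351]
74 = 2^1·37; (2/351) = +1 since 351 mod 8 = 7, so (74/351) = (+1)^1·(37/351); sign now -1
reciprocity: (37/351) = +1·(351/37) since 37 mod 4 = 1, 351 mod 4 = 3; sign now -1
(351/37) = (18/37)   [reduce mod 37]
18 = 2^1·9; (2/37) = -1 since 37 mod 8 = 5, so (18/37) = (-1)^1·(9/37); sign now +1
reciprocity: (9/37) = +1·(37/9) since 9 mod 4 = 1, 37 mod 4 = 1; sign now +1
(37/9) = (1/9)   [reduce mod 9]
(1/9) = 1; final value = sign = +1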